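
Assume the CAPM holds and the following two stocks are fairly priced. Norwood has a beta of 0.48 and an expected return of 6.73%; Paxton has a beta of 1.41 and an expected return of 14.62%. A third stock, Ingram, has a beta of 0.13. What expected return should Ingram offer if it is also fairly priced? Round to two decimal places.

3.76%

MRP (SML slope) = (14.62% − 6.73%) / (1.41 − 0.48) = 7.89% / 0.93 = 8.4839%
R_f (intercept) = 6.73% − 0.48 × 8.4839% = 2.6577%
E(R_Ingram) = R_f + β × MRP = 2.6577% + 0.13 × 8.4839% = 3.76%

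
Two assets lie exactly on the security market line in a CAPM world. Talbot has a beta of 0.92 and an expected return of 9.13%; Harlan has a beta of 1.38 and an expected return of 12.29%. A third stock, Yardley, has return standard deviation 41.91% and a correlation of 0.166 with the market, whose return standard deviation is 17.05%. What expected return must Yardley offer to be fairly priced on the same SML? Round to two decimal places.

MRP = (12.29% − 9.13%) / (1.38 − 0.92) = 6.8696%
R_f = 9.13% − 0.92 × 6.8696% = 2.8100%
β_Yardley = ρ·σ_i/σ_m = 0.166 × 41.91 / 17.05 = 0.4080
E(R_Yardley) = R_f + β × MRP = 2.8100% + 0.4080 × 6.8696% = 5.61%

5.61%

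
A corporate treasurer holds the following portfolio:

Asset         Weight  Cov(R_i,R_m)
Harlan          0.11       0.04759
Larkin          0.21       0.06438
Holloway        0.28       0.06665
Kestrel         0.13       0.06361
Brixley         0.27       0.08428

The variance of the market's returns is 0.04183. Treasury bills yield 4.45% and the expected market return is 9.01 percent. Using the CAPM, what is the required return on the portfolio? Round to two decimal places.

11.91%

β_Harlan = 0.04759 / 0.04183 = 1.1377
β_Larkin = 0.06438 / 0.04183 = 1.5391
β_Holloway = 0.06665 / 0.04183 = 1.5934
β_Kestrel = 0.06361 / 0.04183 = 1.5207
β_Brixley = 0.08428 / 0.04183 = 2.0148
β_P = Σ w_i β_i = 0.11×1.1377 + 0.21×1.5391 + 0.28×1.5934 + 0.13×1.5207 + 0.27×2.0148 = 1.6362
MRP = 9.01% − 4.45% = 4.56%
E(R_P) = R_f + β_P × MRP = 4.45% + 1.6362 × 4.56% = 11.91%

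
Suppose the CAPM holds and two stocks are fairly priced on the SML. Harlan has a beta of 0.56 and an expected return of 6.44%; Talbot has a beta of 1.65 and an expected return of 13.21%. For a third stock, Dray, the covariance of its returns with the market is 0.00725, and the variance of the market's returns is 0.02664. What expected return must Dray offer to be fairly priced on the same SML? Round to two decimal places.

MRP = (13.21% − 6.44%) / (1.65 − 0.56) = 6.2110%
R_f = 6.44% − 0.56 × 6.2110% = 2.9618%
β_Dray = Cov / Var(R_m) = 0.00725 / 0.02664 = 0.2721
E(R_Dray) = R_f + β × MRP = 2.9618% + 0.2721 × 6.2110% = 4.65%

4.65%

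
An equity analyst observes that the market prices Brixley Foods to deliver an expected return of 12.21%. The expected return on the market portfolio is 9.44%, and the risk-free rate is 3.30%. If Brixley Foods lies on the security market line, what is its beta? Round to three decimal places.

MRP = 9.44% − 3.30% = 6.14%
β = (E(R) − R_f) / MRP = (12.21% − 3.30%) / 6.14% = 8.91% / 6.14% = 1.451

1.451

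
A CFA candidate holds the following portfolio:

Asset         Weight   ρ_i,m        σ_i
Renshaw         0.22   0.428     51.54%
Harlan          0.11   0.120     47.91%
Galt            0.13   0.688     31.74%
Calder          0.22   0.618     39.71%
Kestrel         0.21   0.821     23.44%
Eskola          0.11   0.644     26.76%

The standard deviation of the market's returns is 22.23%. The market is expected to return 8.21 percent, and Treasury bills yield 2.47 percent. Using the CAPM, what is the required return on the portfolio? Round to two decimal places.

β_Renshaw = 0.428 × 51.54% / 22.23% = 0.9923
β_Harlan = 0.120 × 47.91% / 22.23% = 0.2586
β_Galt = 0.688 × 31.74% / 22.23% = 0.9823
β_Calder = 0.618 × 39.71% / 22.23% = 1.1039
β_Kestrel = 0.821 × 23.44% / 22.23% = 0.8657
β_Eskola = 0.644 × 26.76% / 22.23% = 0.7752
β_P = Σ w_i β_i = 0.22×0.9923 + 0.11×0.2586 + 0.13×0.9823 + 0.22×1.1039 + 0.21×0.8657 + 0.11×0.7752 = 0.8844
MRP = 8.21% − 2.47% = 5.74%
E(R_P) = R_f + β_P × MRP = 2.47% + 0.8844 × 5.74% = 7.55%

7.55%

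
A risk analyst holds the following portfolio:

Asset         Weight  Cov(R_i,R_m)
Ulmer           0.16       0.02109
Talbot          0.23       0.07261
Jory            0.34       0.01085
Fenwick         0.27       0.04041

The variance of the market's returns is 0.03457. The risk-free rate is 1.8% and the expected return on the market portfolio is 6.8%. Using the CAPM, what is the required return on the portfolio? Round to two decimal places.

β_Ulmer = 0.02109 / 0.03457 = 0.6101
β_Talbot = 0.07261 / 0.03457 = 2.1004
β_Jory = 0.01085 / 0.03457 = 0.3139
β_Fenwick = 0.04041 / 0.03457 = 1.1689
β_P = Σ w_i β_i = 0.16×0.6101 + 0.23×2.1004 + 0.34×0.3139 + 0.27×1.1689 = 1.0030
MRP = 6.8% − 1.8% = 5.00%
E(R_P) = R_f + β_P × MRP = 1.8% + 1.0030 × 5.0% = 6.82%

6.82%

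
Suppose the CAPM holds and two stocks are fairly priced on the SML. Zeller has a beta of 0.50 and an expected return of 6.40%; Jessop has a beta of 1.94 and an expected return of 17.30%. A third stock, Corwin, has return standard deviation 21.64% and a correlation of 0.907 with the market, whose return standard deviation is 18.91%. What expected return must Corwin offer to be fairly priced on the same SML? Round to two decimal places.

10.47%

MRP = (17.30% − 6.40%) / (1.94 − 0.50) = 7.5694%
R_f = 6.40% − 0.50 × 7.5694% = 2.6153%
β_Corwin = ρ·σ_i/σ_m = 0.907 × 21.64 / 18.91 = 1.0379
E(R_Corwin) = R_f + β × MRP = 2.6153% + 1.0379 × 7.5694% = 10.47%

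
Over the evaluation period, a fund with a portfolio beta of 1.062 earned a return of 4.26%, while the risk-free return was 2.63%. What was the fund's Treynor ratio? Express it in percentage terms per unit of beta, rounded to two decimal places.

1.53%

Treynor = (R_P − R_f) / β_P = (4.26% − 2.63%) / 1.0620 = 1.63% / 1.0620 = 1.53%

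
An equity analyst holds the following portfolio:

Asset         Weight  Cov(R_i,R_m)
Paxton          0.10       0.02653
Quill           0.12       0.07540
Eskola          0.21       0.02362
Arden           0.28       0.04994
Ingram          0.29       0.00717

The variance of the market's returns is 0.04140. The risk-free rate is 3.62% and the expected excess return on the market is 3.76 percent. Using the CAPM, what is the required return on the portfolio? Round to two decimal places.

β_Paxton = 0.02653 / 0.04140 = 0.6408
β_Quill = 0.07540 / 0.04140 = 1.8213
β_Eskola = 0.02362 / 0.04140 = 0.5705
β_Arden = 0.04994 / 0.04140 = 1.2063
β_Ingram = 0.00717 / 0.04140 = 0.1732
β_P = Σ w_i β_i = 0.10×0.6408 + 0.12×1.8213 + 0.21×0.5705 + 0.28×1.2063 + 0.29×0.1732 = 0.7904
E(R_P) = R_f + β_P × MRP = 3.62% + 0.7904 × 3.76% = 6.59%

6.59%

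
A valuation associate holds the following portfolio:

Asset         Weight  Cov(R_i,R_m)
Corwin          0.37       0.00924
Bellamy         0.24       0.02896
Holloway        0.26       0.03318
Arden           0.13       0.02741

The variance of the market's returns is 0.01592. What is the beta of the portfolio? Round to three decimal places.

β_Corwin = 0.00924 / 0.01592 = 0.5804
β_Bellamy = 0.02896 / 0.01592 = 1.8191
β_Holloway = 0.03318 / 0.01592 = 2.0842
β_Arden = 0.02741 / 0.01592 = 1.7217
β_P = Σ w_i β_i = 0.37×0.5804 + 0.24×1.8191 + 0.26×2.0842 + 0.13×1.7217 = 1.4170

1.417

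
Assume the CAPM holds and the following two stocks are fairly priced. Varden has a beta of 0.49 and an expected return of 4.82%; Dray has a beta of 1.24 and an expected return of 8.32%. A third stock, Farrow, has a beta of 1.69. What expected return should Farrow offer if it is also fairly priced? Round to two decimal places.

MRP (SML slope) = (8.32% − 4.82%) / (1.24 − 0.49) = 3.50% / 0.75 = 4.6667%
R_f (intercept) = 4.82% − 0.49 × 4.6667% = 2.5333%
E(R_Farrow) = R_f + β × MRP = 2.5333% + 1.69 × 4.6667% = 10.42%

10.42%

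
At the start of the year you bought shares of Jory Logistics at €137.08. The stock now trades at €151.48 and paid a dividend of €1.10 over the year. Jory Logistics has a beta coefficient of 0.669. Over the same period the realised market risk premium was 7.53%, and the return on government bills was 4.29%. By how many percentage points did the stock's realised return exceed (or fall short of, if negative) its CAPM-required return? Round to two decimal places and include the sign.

Realised HPR = (P1 + D1 − P0) / P0 = (151.48 + 1.10 − 137.08) / 137.08 = 15.50 / 137.08 = 11.3073%
CAPM required = R_f + β·MRP = 4.29% + 0.669 × 7.53% = 9.32757%
α = realised − required = 11.3073% − 9.32757% = +1.98%

+1.98%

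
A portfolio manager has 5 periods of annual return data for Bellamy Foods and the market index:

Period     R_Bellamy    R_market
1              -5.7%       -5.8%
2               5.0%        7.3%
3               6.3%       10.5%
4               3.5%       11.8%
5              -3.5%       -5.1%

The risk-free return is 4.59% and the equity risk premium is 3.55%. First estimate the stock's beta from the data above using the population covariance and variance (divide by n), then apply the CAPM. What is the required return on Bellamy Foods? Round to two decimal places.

Mean R_i = (-5.7 + 5.0 + 6.3 + 3.5 − 3.5) / 5 = 1.1200%
Mean R_m = (-5.8 + 7.3 + 10.5 + 11.8 − 5.1) / 5 = 3.7400%
Σ(R_i − R̄_i)(R_m − R̄_m) = 173.9160  ⇒  Cov = 173.9160 / 5 = 34.7832
Σ(R_m − R̄_m)² = 292.4920  ⇒  Var(R_m) = 292.4920 / 5 = 58.4984
β = Cov / Var(R_m) = 34.7832 / 58.4984 = 0.5946
E(R) = R_f + β × MRP = 4.59% + 0.5946 × 3.55% = 6.70%

6.70%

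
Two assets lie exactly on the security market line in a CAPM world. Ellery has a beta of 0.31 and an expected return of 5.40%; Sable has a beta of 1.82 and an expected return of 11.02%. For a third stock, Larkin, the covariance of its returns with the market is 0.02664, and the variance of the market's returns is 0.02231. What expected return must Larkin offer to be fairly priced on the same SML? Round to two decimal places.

8.69%

MRP = (11.02% − 5.40%) / (1.82 − 0.31) = 3.7219%
R_f = 5.40% − 0.31 × 3.7219% = 4.2462%
β_Larkin = Cov / Var(R_m) = 0.02664 / 0.02231 = 1.1941
E(R_Larkin) = R_f + β × MRP = 4.2462% + 1.1941 × 3.7219% = 8.69%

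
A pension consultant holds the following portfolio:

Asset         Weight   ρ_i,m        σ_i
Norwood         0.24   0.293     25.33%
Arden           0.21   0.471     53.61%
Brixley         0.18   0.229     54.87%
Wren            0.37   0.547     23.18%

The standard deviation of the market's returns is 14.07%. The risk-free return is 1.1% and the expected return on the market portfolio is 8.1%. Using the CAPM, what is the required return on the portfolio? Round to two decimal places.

β_Norwood = 0.293 × 25.33% / 14.07% = 0.5275
β_Arden = 0.471 × 53.61% / 14.07% = 1.7946
β_Brixley = 0.229 × 54.87% / 14.07% = 0.8931
β_Wren = 0.547 × 23.18% / 14.07% = 0.9012
β_P = Σ w_i β_i = 0.24×0.5275 + 0.21×1.7946 + 0.18×0.8931 + 0.37×0.9012 = 0.9977
MRP = 8.1% − 1.1% = 7.00%
E(R_P) = R_f + β_P × MRP = 1.1% + 0.9977 × 7.0% = 8.08%

8.08%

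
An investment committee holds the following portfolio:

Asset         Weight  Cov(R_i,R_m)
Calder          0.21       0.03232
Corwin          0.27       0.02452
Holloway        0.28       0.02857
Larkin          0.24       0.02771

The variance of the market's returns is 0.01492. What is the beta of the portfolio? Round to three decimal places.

1.881

β_Calder = 0.03232 / 0.01492 = 2.1662
β_Corwin = 0.02452 / 0.01492 = 1.6434
β_Holloway = 0.02857 / 0.01492 = 1.9149
β_Larkin = 0.02771 / 0.01492 = 1.8572
β_P = Σ w_i β_i = 0.21×2.1662 + 0.27×1.6434 + 0.28×1.9149 + 0.24×1.8572 = 1.8805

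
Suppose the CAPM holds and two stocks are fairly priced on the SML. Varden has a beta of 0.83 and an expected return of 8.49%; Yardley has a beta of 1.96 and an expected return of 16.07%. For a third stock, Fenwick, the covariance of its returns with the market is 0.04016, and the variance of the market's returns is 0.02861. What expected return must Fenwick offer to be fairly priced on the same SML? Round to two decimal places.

12.34%

MRP = (16.07% − 8.49%) / (1.96 − 0.83) = 6.7080%
R_f = 8.49% − 0.83 × 6.7080% = 2.9224%
β_Fenwick = Cov / Var(R_m) = 0.04016 / 0.02861 = 1.4037
E(R_Fenwick) = R_f + β × MRP = 2.9224% + 1.4037 × 6.7080% = 12.34%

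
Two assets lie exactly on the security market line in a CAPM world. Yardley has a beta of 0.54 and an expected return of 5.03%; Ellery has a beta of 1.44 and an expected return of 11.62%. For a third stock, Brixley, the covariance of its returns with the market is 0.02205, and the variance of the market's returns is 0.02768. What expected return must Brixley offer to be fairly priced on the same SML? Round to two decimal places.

6.91%

MRP = (11.62% − 5.03%) / (1.44 − 0.54) = 7.3222%
R_f = 5.03% − 0.54 × 7.3222% = 1.0760%
β_Brixley = Cov / Var(R_m) = 0.02205 / 0.02768 = 0.7966
E(R_Brixley) = R_f + β × MRP = 1.0760% + 0.7966 × 7.3222% = 6.91%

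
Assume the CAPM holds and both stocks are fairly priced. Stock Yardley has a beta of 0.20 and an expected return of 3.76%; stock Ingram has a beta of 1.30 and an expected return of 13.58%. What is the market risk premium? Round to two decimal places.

8.93%

Both satisfy E(R) = R_f + β·MRP, so the slope of the SML is
MRP = (13.58% − 3.76%) / (1.30 − 0.20) = 9.82% / 1.10 = 8.9273%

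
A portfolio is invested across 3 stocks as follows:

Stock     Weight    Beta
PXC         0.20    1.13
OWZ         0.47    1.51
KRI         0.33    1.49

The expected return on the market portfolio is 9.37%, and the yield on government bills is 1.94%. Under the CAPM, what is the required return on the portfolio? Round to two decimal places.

β_P = Σ w_i β_i = 0.20×1.13 + 0.47×1.51 + 0.33×1.49 = 1.4274
MRP = 9.37% − 1.94% = 7.43%
E(R_P) = R_f + β_P × MRP = 1.94% + 1.4274 × 7.43% = 12.55%

12.55%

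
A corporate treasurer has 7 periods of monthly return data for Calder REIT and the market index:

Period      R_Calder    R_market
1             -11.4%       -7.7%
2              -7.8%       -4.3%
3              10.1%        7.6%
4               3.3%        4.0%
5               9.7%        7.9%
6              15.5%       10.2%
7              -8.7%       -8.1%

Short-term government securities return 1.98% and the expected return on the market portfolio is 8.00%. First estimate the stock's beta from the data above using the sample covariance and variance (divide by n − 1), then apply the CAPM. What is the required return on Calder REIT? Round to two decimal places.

Mean R_i = (-11.4 − 7.8 + 10.1 + 3.3 + 9.7 + 15.5 − 8.7) / 7 = 1.5286%
Mean R_m = (-7.7 − 4.3 + 7.6 + 4.0 + 7.9 + 10.2 − 8.1) / 7 = 1.3714%
Σ(R_i − R̄_i)(R_m − R̄_m) = 501.8057  ⇒  Cov = 501.8057 / 6 = 83.6343
Σ(R_m − R̄_m)² = 370.4343  ⇒  Var(R_m) = 370.4343 / 6 = 61.7391
β = Cov / Var(R_m) = 83.6343 / 61.7391 = 1.3546
MRP = 8.00% − 1.98% = 6.02%
E(R) = R_f + β × MRP = 1.98% + 1.3546 × 6.02% = 10.13%

10.13%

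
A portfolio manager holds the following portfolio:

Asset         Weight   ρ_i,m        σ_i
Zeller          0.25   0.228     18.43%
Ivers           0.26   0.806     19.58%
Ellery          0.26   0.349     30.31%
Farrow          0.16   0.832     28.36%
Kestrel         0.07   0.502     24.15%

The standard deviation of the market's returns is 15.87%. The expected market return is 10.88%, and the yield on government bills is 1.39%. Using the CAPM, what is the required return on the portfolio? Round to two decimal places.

8.88%

β_Zeller = 0.228 × 18.43% / 15.87% = 0.2648
β_Ivers = 0.806 × 19.58% / 15.87% = 0.9944
β_Ellery = 0.349 × 30.31% / 15.87% = 0.6666
β_Farrow = 0.832 × 28.36% / 15.87% = 1.4868
β_Kestrel = 0.502 × 24.15% / 15.87% = 0.7639
β_P = Σ w_i β_i = 0.25×0.2648 + 0.26×0.9944 + 0.26×0.6666 + 0.16×1.4868 + 0.07×0.7639 = 0.7894
MRP = 10.88% − 1.39% = 9.49%
E(R_P) = R_f + β_P × MRP = 1.39% + 0.7894 × 9.49% = 8.88%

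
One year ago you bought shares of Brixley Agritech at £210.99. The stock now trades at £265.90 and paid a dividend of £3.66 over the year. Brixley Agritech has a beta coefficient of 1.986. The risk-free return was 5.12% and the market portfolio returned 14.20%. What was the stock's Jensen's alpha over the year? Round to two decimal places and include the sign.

Realised HPR = (P1 + D1 − P0) / P0 = (265.90 + 3.66 − 210.99) / 210.99 = 58.57 / 210.99 = 27.7596%
MRP = 14.20% − 5.12% = 9.08%
CAPM required = R_f + β·MRP = 5.12% + 1.986 × 9.08% = 23.15288%
α = realised − required = 27.7596% − 23.15288% = +4.61%

+4.61%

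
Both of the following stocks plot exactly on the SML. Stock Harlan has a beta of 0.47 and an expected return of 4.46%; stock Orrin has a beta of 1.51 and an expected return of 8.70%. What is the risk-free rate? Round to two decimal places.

2.54%

Both satisfy E(R) = R_f + β·MRP, so the slope of the SML is
MRP = (8.70% − 4.46%) / (1.51 − 0.47) = 4.24% / 1.04 = 4.0769%
R_f = E(R_Harlan) − β_Harlan·MRP = 4.46% − 0.47 × 4.0769% = 2.5439%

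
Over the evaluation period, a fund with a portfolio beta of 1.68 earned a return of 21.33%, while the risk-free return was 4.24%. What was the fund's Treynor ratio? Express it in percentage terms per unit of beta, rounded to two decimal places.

Treynor = (R_P − R_f) / β_P = (21.33% − 4.24%) / 1.6800 = 17.09% / 1.6800 = 10.17%

10.17%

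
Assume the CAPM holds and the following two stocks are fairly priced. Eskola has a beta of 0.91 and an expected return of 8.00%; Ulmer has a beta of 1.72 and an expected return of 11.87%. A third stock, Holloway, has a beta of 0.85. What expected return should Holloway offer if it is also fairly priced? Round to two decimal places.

7.71%

MRP (SML slope) = (11.87% − 8.00%) / (1.72 − 0.91) = 3.87% / 0.81 = 4.7778%
R_f (intercept) = 8.00% − 0.91 × 4.7778% = 3.6522%
E(R_Holloway) = R_f + β × MRP = 3.6522% + 0.85 × 4.7778% = 7.71%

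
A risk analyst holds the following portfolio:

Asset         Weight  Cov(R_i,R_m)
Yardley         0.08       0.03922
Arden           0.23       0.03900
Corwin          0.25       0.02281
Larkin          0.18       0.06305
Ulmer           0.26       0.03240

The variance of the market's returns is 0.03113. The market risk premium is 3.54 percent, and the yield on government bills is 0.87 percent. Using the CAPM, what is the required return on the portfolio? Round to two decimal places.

5.14%

β_Yardley = 0.03922 / 0.03113 = 1.2599
β_Arden = 0.03900 / 0.03113 = 1.2528
β_Corwin = 0.02281 / 0.03113 = 0.7327
β_Larkin = 0.06305 / 0.03113 = 2.0254
β_Ulmer = 0.03240 / 0.03113 = 1.0408
β_P = Σ w_i β_i = 0.08×1.2599 + 0.23×1.2528 + 0.25×0.7327 + 0.18×2.0254 + 0.26×1.0408 = 1.2073
E(R_P) = R_f + β_P × MRP = 0.87% + 1.2073 × 3.54% = 5.14%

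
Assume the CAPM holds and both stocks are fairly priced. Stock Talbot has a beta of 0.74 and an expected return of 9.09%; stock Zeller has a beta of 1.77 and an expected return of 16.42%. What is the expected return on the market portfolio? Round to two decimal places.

10.94%

Both satisfy E(R) = R_f + β·MRP, so the slope of the SML is
MRP = (16.42% − 9.09%) / (1.77 − 0.74) = 7.33% / 1.03 = 7.1165%
R_f = E(R_Talbot) − β_Talbot·MRP = 9.09% − 0.74 × 7.1165% = 3.8238%
E(R_m) = R_f + MRP = 3.8238% + 7.1165% = 10.94%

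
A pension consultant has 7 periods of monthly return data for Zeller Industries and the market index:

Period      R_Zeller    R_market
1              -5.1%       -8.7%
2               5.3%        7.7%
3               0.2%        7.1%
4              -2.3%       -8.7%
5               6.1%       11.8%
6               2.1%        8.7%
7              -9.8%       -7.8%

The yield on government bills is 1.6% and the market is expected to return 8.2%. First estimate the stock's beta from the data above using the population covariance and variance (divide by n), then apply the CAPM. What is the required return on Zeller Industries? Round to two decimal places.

5.12%

Mean R_i = (-5.1 + 5.3 + 0.2 − 2.3 + 6.1 + 2.1 − 9.8) / 7 = -0.5000%
Mean R_m = (-8.7 + 7.7 + 7.1 − 8.7 + 11.8 + 8.7 − 7.8) / 7 = 1.4429%
Σ(R_i − R̄_i)(R_m − R̄_m) = 278.3500  ⇒  Cov = 278.3500 / 7 = 39.7643
Σ(R_m − R̄_m)² = 522.2771  ⇒  Var(R_m) = 522.2771 / 7 = 74.6110
β = Cov / Var(R_m) = 39.7643 / 74.6110 = 0.5330
MRP = 8.2% − 1.6% = 6.60%
E(R) = R_f + β × MRP = 1.6% + 0.5330 × 6.6% = 5.12%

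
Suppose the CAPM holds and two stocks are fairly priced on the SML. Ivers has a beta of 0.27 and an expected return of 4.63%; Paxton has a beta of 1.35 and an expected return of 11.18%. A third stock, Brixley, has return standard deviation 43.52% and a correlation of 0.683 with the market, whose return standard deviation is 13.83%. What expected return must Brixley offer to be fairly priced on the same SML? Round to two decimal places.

16.03%

MRP = (11.18% − 4.63%) / (1.35 − 0.27) = 6.0648%
R_f = 4.63% − 0.27 × 6.0648% = 2.9925%
β_Brixley = ρ·σ_i/σ_m = 0.683 × 43.52 / 13.83 = 2.1493
E(R_Brixley) = R_f + β × MRP = 2.9925% + 2.1493 × 6.0648% = 16.03%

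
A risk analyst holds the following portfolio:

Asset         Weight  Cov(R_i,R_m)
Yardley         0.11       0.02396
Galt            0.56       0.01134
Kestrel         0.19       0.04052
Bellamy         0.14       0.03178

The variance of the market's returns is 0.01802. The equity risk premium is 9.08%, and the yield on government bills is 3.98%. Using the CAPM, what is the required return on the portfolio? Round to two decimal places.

β_Yardley = 0.02396 / 0.01802 = 1.3296
β_Galt = 0.01134 / 0.01802 = 0.6293
β_Kestrel = 0.04052 / 0.01802 = 2.2486
β_Bellamy = 0.03178 / 0.01802 = 1.7636
β_P = Σ w_i β_i = 0.11×1.3296 + 0.56×0.6293 + 0.19×2.2486 + 0.14×1.7636 = 1.1728
E(R_P) = R_f + β_P × MRP = 3.98% + 1.1728 × 9.08% = 14.63%

14.63%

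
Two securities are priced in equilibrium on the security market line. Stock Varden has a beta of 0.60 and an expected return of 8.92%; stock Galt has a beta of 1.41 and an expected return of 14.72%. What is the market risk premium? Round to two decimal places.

Both satisfy E(R) = R_f + β·MRP, so the slope of the SML is
MRP = (14.72% − 8.92%) / (1.41 − 0.60) = 5.80% / 0.81 = 7.1605%

7.16%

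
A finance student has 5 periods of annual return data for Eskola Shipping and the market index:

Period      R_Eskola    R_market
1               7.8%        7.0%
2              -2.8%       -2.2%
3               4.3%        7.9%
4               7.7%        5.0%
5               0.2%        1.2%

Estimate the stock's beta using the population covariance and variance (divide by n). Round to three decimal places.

Mean R_i = (7.8 − 2.8 + 4.3 + 7.7 + 0.2) / 5 = 3.4400%
Mean R_m = (7.0 − 2.2 + 7.9 + 5.0 + 1.2) / 5 = 3.7800%
Σ(R_i − R̄_i)(R_m − R̄_m) = 68.4540  ⇒  Cov = 68.4540 / 5 = 13.6908
Σ(R_m − R̄_m)² = 71.2480  ⇒  Var(R_m) = 71.2480 / 5 = 14.2496
β = Cov / Var(R_m) = 13.6908 / 14.2496 = 0.9608

0.961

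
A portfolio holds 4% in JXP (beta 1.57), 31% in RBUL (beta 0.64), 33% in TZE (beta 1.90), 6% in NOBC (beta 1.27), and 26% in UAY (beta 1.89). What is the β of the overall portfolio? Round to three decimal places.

1.456

β_P = Σ w_i β_i = 0.04×1.57 + 0.31×0.64 + 0.33×1.90 + 0.06×1.27 + 0.26×1.89 = 1.4558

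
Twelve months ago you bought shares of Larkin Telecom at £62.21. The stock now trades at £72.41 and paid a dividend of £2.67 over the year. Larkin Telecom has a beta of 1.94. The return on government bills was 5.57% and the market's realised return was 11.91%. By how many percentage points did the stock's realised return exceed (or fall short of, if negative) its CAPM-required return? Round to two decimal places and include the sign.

+2.82%

Realised HPR = (P1 + D1 − P0) / P0 = (72.41 + 2.67 − 62.21) / 62.21 = 12.87 / 62.21 = 20.6880%
MRP = 11.91% − 5.57% = 6.34%
CAPM required = R_f + β·MRP = 5.57% + 1.94 × 6.34% = 17.8696%
α = realised − required = 20.6880% − 17.8696% = +2.82%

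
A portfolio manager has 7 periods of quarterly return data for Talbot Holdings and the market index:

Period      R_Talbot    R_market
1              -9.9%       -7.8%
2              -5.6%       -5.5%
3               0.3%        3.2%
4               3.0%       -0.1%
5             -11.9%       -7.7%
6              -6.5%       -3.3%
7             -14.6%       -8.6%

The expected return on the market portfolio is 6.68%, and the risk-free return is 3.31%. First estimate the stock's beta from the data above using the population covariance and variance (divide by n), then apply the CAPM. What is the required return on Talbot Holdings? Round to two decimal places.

Mean R_i = (-9.9 − 5.6 + 0.3 + 3.0 − 11.9 − 6.5 − 14.6) / 7 = -6.4571%
Mean R_m = (-7.8 − 5.5 + 3.2 − 0.1 − 7.7 − 3.3 − 8.6) / 7 = -4.2571%
Σ(R_i − R̄_i)(R_m − R̄_m) = 154.8971  ⇒  Cov = 154.8971 / 7 = 22.1282
Σ(R_m − R̄_m)² = 118.6171  ⇒  Var(R_m) = 118.6171 / 7 = 16.9453
β = Cov / Var(R_m) = 22.1282 / 16.9453 = 1.3059
MRP = 6.68% − 3.31% = 3.37%
E(R) = R_f + β × MRP = 3.31% + 1.3059 × 3.37% = 7.71%

7.71%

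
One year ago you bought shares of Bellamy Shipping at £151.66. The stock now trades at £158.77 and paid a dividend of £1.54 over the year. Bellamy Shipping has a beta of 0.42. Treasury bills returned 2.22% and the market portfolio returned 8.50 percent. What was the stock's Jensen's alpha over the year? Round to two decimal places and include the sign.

+0.85%

Realised HPR = (P1 + D1 − P0) / P0 = (158.77 + 1.54 − 151.66) / 151.66 = 8.65 / 151.66 = 5.7035%
MRP = 8.50% − 2.22% = 6.28%
CAPM required = R_f + β·MRP = 2.22% + 0.42 × 6.28% = 4.8576%
α = realised − required = 5.7035% − 4.8576% = +0.85%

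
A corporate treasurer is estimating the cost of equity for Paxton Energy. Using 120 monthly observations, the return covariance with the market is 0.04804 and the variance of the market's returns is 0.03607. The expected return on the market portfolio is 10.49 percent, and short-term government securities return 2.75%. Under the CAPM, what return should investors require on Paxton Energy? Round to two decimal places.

13.06%

β = Cov(R_i, R_m) / Var(R_m) = 0.04804 / 0.03607 = 1.3319
MRP = 10.49% − 2.75% = 7.74%
E(R) = R_f + β × MRP = 2.75% + 1.3319 × 7.74% = 13.06%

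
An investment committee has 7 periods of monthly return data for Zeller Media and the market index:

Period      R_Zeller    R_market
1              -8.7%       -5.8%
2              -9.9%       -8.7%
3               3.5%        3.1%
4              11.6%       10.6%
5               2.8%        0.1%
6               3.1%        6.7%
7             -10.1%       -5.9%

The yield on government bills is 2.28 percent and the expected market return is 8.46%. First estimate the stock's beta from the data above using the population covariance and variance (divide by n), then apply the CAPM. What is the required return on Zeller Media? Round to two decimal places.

Mean R_i = (-8.7 − 9.9 + 3.5 + 11.6 + 2.8 + 3.1 − 10.1) / 7 = -1.1000%
Mean R_m = (-5.8 − 8.7 + 3.1 + 10.6 + 0.1 + 6.7 − 5.9) / 7 = 0.0143%
Σ(R_i − R̄_i)(R_m − R̄_m) = 351.1500  ⇒  Cov = 351.1500 / 7 = 50.1643
Σ(R_m − R̄_m)² = 311.0086  ⇒  Var(R_m) = 311.0086 / 7 = 44.4298
β = Cov / Var(R_m) = 50.1643 / 44.4298 = 1.1291
MRP = 8.46% − 2.28% = 6.18%
E(R) = R_f + β × MRP = 2.28% + 1.1291 × 6.18% = 9.26%

9.26%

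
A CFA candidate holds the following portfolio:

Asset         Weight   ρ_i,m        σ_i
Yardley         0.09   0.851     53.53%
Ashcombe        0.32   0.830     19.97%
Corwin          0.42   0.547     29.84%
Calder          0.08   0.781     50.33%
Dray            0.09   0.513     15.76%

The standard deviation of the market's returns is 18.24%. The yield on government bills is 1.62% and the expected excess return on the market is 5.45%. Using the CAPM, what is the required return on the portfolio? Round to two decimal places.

7.64%

β_Yardley = 0.851 × 53.53% / 18.24% = 2.4975
β_Ashcombe = 0.830 × 19.97% / 18.24% = 0.9087
β_Corwin = 0.547 × 29.84% / 18.24% = 0.8949
β_Calder = 0.781 × 50.33% / 18.24% = 2.1550
β_Dray = 0.513 × 15.76% / 18.24% = 0.4433
β_P = Σ w_i β_i = 0.09×2.4975 + 0.32×0.9087 + 0.42×0.8949 + 0.08×2.1550 + 0.09×0.4433 = 1.1037
E(R_P) = R_f + β_P × MRP = 1.62% + 1.1037 × 5.45% = 7.64%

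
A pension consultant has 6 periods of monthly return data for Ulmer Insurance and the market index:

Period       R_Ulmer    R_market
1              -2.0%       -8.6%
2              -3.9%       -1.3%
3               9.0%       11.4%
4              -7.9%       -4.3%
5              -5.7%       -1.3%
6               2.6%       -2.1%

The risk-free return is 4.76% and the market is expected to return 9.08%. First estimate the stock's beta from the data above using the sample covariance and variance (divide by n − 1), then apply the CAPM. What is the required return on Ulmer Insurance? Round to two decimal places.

Mean R_i = (-2.0 − 3.9 + 9.0 − 7.9 − 5.7 + 2.6) / 6 = -1.3167%
Mean R_m = (-8.6 − 1.3 + 11.4 − 4.3 − 1.3 − 2.1) / 6 = -1.0333%
Σ(R_i − R̄_i)(R_m − R̄_m) = 152.6267  ⇒  Cov = 152.6267 / 5 = 30.5253
Σ(R_m − R̄_m)² = 223.7933  ⇒  Var(R_m) = 223.7933 / 5 = 44.7587
β = Cov / Var(R_m) = 30.5253 / 44.7587 = 0.6820
MRP = 9.08% − 4.76% = 4.32%
E(R) = R_f + β × MRP = 4.76% + 0.6820 × 4.32% = 7.71%

7.71%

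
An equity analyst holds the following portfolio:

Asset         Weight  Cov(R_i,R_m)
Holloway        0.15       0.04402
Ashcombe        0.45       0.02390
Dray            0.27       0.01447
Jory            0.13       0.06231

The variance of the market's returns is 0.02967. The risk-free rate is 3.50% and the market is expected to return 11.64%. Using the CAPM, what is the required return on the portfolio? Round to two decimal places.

11.56%

β_Holloway = 0.04402 / 0.02967 = 1.4837
β_Ashcombe = 0.02390 / 0.02967 = 0.8055
β_Dray = 0.01447 / 0.02967 = 0.4877
β_Jory = 0.06231 / 0.02967 = 2.1001
β_P = Σ w_i β_i = 0.15×1.4837 + 0.45×0.8055 + 0.27×0.4877 + 0.13×2.1001 = 0.9897
MRP = 11.64% − 3.50% = 8.14%
E(R_P) = R_f + β_P × MRP = 3.50% + 0.9897 × 8.14% = 11.56%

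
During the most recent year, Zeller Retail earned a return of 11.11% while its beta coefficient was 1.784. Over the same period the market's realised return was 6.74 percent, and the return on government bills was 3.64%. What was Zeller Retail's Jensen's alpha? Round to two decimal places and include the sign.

Market excess return = 6.74% − 3.64% = 3.10%
CAPM benchmark = R_f + β(R_m − R_f) = 3.64% + 1.784 × 3.10% = 9.17040%
α = actual − benchmark = 11.11% − 9.17040% = +1.94%

+1.94%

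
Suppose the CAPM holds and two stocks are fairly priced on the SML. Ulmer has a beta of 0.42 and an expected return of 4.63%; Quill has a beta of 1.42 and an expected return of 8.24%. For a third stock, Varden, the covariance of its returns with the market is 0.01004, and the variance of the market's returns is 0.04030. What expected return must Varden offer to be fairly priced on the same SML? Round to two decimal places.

MRP = (8.24% − 4.63%) / (1.42 − 0.42) = 3.6100%
R_f = 4.63% − 0.42 × 3.6100% = 3.1138%
β_Varden = Cov / Var(R_m) = 0.01004 / 0.04030 = 0.2491
E(R_Varden) = R_f + β × MRP = 3.1138% + 0.2491 × 3.6100% = 4.01%

4.01%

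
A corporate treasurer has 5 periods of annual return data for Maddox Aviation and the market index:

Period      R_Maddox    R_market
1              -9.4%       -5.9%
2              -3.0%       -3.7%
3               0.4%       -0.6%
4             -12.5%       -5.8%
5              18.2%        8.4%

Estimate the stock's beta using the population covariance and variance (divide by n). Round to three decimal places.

1.994

Mean R_i = (-9.4 − 3.0 + 0.4 − 12.5 + 18.2) / 5 = -1.2600%
Mean R_m = (-5.9 − 3.7 − 0.6 − 5.8 + 8.4) / 5 = -1.5200%
Σ(R_i − R̄_i)(R_m − R̄_m) = 282.1240  ⇒  Cov = 282.1240 / 5 = 56.4248
Σ(R_m − R̄_m)² = 141.5080  ⇒  Var(R_m) = 141.5080 / 5 = 28.3016
β = Cov / Var(R_m) = 56.4248 / 28.3016 = 1.9937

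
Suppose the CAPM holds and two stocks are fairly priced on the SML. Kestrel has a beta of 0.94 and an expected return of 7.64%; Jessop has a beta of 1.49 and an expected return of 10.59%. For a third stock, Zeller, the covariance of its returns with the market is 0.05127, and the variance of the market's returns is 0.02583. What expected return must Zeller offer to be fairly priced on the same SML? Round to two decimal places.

MRP = (10.59% − 7.64%) / (1.49 − 0.94) = 5.3636%
R_f = 7.64% − 0.94 × 5.3636% = 2.5982%
β_Zeller = Cov / Var(R_m) = 0.05127 / 0.02583 = 1.9849
E(R_Zeller) = R_f + β × MRP = 2.5982% + 1.9849 × 5.3636% = 13.24%

13.24%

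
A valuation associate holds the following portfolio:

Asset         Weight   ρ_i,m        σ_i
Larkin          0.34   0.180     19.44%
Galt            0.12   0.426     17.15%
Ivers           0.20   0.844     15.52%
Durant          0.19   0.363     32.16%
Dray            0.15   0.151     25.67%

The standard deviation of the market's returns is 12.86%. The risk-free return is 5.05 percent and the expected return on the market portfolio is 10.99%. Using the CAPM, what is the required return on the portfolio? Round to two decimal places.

β_Larkin = 0.180 × 19.44% / 12.86% = 0.2721
β_Galt = 0.426 × 17.15% / 12.86% = 0.5681
β_Ivers = 0.844 × 15.52% / 12.86% = 1.0186
β_Durant = 0.363 × 32.16% / 12.86% = 0.9078
β_Dray = 0.151 × 25.67% / 12.86% = 0.3014
β_P = Σ w_i β_i = 0.34×0.2721 + 0.12×0.5681 + 0.20×1.0186 + 0.19×0.9078 + 0.15×0.3014 = 0.5821
MRP = 10.99% − 5.05% = 5.94%
E(R_P) = R_f + β_P × MRP = 5.05% + 0.5821 × 5.94% = 8.51%

8.51%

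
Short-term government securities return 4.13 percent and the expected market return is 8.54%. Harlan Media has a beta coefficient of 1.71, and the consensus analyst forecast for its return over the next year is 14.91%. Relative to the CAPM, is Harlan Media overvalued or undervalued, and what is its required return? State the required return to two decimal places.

Undervalued; required return 11.67%

MRP = 8.54% − 4.13% = 4.41%
Required return = R_f + β·MRP = 4.13% + 1.71 × 4.41% = 11.67%
Forecast 14.91% > required 11.67% → the stock plots above the SML → undervalued.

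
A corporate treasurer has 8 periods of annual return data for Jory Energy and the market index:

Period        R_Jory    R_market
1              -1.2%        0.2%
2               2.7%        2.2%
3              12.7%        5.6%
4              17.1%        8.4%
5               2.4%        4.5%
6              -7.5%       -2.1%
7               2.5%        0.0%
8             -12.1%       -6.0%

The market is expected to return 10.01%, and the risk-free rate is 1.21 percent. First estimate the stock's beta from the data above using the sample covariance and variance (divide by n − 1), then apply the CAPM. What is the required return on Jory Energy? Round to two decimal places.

18.76%

Mean R_i = (-1.2 + 2.7 + 12.7 + 17.1 + 2.4 − 7.5 + 2.5 − 12.1) / 8 = 2.0750%
Mean R_m = (0.2 + 2.2 + 5.6 + 8.4 + 4.5 − 2.1 + 0.0 − 6.0) / 8 = 1.6000%
Σ(R_i − R̄_i)(R_m − R̄_m) = 293.0500  ⇒  Cov = 293.0500 / 7 = 41.8643
Σ(R_m − R̄_m)² = 146.9800  ⇒  Var(R_m) = 146.9800 / 7 = 20.9971
β = Cov / Var(R_m) = 41.8643 / 20.9971 = 1.9938
MRP = 10.01% − 1.21% = 8.80%
E(R) = R_f + β × MRP = 1.21% + 1.9938 × 8.80% = 18.76%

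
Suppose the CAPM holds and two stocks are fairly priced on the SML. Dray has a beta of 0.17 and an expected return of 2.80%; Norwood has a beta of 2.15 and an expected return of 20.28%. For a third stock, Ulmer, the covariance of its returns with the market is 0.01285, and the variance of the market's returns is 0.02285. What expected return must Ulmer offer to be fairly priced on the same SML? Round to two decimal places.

6.26%

MRP = (20.28% − 2.80%) / (2.15 − 0.17) = 8.8283%
R_f = 2.80% − 0.17 × 8.8283% = 1.2992%
β_Ulmer = Cov / Var(R_m) = 0.01285 / 0.02285 = 0.5624
E(R_Ulmer) = R_f + β × MRP = 1.2992% + 0.5624 × 8.8283% = 6.26%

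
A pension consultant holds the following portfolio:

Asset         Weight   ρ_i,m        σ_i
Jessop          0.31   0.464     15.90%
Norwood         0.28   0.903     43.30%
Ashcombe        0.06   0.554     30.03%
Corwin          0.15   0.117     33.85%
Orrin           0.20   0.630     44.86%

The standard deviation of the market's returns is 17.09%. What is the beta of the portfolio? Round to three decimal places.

β_Jessop = 0.464 × 15.90% / 17.09% = 0.4317
β_Norwood = 0.903 × 43.30% / 17.09% = 2.2879
β_Ashcombe = 0.554 × 30.03% / 17.09% = 0.9735
β_Corwin = 0.117 × 33.85% / 17.09% = 0.2317
β_Orrin = 0.630 × 44.86% / 17.09% = 1.6537
β_P = Σ w_i β_i = 0.31×0.4317 + 0.28×2.2879 + 0.06×0.9735 + 0.15×0.2317 + 0.20×1.6537 = 1.1983

1.198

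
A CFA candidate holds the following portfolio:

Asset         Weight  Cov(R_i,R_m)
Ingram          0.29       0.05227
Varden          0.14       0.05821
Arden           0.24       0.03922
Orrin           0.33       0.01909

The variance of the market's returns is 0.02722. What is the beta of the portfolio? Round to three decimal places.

1.434

β_Ingram = 0.05227 / 0.02722 = 1.9203
β_Varden = 0.05821 / 0.02722 = 2.1385
β_Arden = 0.03922 / 0.02722 = 1.4409
β_Orrin = 0.01909 / 0.02722 = 0.7013
β_P = Σ w_i β_i = 0.29×1.9203 + 0.14×2.1385 + 0.24×1.4409 + 0.33×0.7013 = 1.4335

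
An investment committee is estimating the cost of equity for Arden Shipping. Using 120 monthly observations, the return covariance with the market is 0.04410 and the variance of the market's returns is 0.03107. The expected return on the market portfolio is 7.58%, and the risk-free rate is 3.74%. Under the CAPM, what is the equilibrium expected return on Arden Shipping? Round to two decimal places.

β = Cov(R_i, R_m) / Var(R_m) = 0.04410 / 0.03107 = 1.4194
MRP = 7.58% − 3.74% = 3.84%
E(R) = R_f + β × MRP = 3.74% + 1.4194 × 3.84% = 9.19%

9.19%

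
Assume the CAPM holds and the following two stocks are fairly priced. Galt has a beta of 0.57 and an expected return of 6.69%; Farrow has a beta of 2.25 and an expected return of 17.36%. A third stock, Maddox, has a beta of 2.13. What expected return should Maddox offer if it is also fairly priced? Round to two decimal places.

16.60%

MRP (SML slope) = (17.36% − 6.69%) / (2.25 − 0.57) = 10.67% / 1.68 = 6.3512%
R_f (intercept) = 6.69% − 0.57 × 6.3512% = 3.0698%
E(R_Maddox) = R_f + β × MRP = 3.0698% + 2.13 × 6.3512% = 16.60%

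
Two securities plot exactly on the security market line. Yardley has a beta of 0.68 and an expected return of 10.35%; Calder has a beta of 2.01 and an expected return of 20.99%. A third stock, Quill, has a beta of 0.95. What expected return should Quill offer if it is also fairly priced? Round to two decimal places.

MRP (SML slope) = (20.99% − 10.35%) / (2.01 − 0.68) = 10.64% / 1.33 = 8.0000%
R_f (intercept) = 10.35% − 0.68 × 8.0000% = 4.9100%
E(R_Quill) = R_f + β × MRP = 4.9100% + 0.95 × 8.0000% = 12.51%

12.51%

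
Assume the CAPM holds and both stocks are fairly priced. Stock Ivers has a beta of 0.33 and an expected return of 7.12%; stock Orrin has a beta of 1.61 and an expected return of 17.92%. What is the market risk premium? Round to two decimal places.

Both satisfy E(R) = R_f + β·MRP, so the slope of the SML is
MRP = (17.92% − 7.12%) / (1.61 − 0.33) = 10.80% / 1.28 = 8.4375%

8.44%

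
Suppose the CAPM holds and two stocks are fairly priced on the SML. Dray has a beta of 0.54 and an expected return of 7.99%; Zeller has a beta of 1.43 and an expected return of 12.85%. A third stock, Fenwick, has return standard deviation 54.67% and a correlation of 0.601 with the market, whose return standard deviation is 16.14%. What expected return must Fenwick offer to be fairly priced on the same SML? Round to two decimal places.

16.16%

MRP = (12.85% − 7.99%) / (1.43 − 0.54) = 5.4607%
R_f = 7.99% − 0.54 × 5.4607% = 5.0412%
β_Fenwick = ρ·σ_i/σ_m = 0.601 × 54.67 / 16.14 = 2.0357
E(R_Fenwick) = R_f + β × MRP = 5.0412% + 2.0357 × 5.4607% = 16.16%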